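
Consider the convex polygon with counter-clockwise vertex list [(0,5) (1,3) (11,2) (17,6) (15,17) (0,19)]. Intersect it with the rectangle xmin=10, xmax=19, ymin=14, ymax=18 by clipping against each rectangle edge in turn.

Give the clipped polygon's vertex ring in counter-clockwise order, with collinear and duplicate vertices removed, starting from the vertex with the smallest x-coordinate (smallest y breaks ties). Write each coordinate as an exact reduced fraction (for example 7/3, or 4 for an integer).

1. After x ≥ 10: [(10,21/10) (11,2) (17,6) (15,17) (10,53/3)]
2. After x ≤ 19: [(10,21/10) (11,2) (17,6) (15,17) (10,53/3)]
3. After y ≥ 14: [(10,14) (171/11,14) (15,17) (10,53/3)]
4. After y ≤ 18: [(10,14) (171/11,14) (15,17) (10,53/3)]
5. Canonical ring: [(10,14) (171/11,14) (15,17) (10,53/3)]

Clipped polygon: [(10,14) (171/11,14) (15,17) (10,53/3)]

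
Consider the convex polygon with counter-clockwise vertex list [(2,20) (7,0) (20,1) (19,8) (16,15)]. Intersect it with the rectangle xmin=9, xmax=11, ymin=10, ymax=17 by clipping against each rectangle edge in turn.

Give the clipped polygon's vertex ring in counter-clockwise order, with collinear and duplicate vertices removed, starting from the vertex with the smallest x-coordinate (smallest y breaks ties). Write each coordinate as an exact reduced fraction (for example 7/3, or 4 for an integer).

1. After x ≥ 9: [(9,35/2) (9,2/13) (20,1) (19,8) (16,15)]
2. After x ≤ 11: [(11,235/14) (9,35/2) (9,2/13) (11,4/13)]
3. After y ≥ 10: [(11,10) (11,235/14) (9,35/2) (9,10)]
4. After y ≤ 17: [(11,10) (11,235/14) (52/5,17) (9,17) (9,10)]
5. Canonical ring: [(9,10) (11,10) (11,235/14) (52/5,17) (9,17)]

Clipped polygon: [(9,10) (11,10) (11,235/14) (52/5,17) (9,17)]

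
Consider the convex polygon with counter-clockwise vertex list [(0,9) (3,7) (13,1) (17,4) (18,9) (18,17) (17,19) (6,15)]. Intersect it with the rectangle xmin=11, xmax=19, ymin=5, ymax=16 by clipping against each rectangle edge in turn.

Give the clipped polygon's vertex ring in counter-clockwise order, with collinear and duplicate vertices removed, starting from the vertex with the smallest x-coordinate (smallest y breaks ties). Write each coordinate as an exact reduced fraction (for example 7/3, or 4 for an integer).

1. After x ≥ 11: [(11,11/5) (13,1) (17,4) (18,9) (18,17) (17,19) (11,185/11)]
2. After x ≤ 19: [(11,11/5) (13,1) (17,4) (18,9) (18,17) (17,19) (11,185/11)]
3. After y ≥ 5: [(11,5) (86/5,5) (18,9) (18,17) (17,19) (11,185/11)]
4. After y ≤ 16: [(11,16) (11,5) (86/5,5) (18,9) (18,16)]
5. Canonical ring: [(11,5) (86/5,5) (18,9) (18,16) (11,16)]

Clipped polygon: [(11,5) (86/5,5) (18,9) (18,16) (11,16)]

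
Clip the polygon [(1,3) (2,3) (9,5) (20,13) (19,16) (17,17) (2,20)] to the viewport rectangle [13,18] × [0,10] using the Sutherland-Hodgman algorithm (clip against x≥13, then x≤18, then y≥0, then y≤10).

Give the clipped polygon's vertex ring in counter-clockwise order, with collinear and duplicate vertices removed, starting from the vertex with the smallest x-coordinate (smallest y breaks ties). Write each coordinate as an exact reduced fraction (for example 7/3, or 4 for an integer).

Clipped polygon: [(13,87/11) (127/8,10) (13,10)]

1. After x ≥ 13: [(13,87/11) (20,13) (19,16) (17,17) (13,89/5)]
2. After x ≤ 18: [(13,87/11) (18,127/11) (18,33/2) (17,17) (13,89/5)]
3. After y ≥ 0: [(13,87/11) (18,127/11) (18,33/2) (17,17) (13,89/5)]
4. After y ≤ 10: [(13,10) (13,87/11) (127/8,10)]
5. Canonical ring: [(13,87/11) (127/8,10) (13,10)]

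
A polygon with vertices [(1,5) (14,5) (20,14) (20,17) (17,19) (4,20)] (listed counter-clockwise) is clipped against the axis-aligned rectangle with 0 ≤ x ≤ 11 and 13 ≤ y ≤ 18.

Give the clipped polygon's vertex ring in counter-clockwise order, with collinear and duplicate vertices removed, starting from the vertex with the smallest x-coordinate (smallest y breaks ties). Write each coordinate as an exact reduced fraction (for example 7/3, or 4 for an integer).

1. After x ≥ 0: [(1,5) (14,5) (20,14) (20,17) (17,19) (4,20)]
2. After x ≤ 11: [(1,5) (11,5) (11,253/13) (4,20)]
3. After y ≥ 13: [(13/5,13) (11,13) (11,253/13) (4,20)]
4. After y ≤ 18: [(18/5,18) (13/5,13) (11,13) (11,18)]
5. Canonical ring: [(13/5,13) (11,13) (11,18) (18/5,18)]

Clipped polygon: [(13/5,13) (11,13) (11,18) (18/5,18)]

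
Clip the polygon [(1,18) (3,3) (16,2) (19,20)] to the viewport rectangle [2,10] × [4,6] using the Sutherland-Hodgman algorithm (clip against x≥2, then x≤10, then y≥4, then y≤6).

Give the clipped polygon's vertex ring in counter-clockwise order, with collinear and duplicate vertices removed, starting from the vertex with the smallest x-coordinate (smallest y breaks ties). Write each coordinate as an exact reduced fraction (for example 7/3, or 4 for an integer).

1. After x ≥ 2: [(2,163/9) (2,21/2) (3,3) (16,2) (19,20)]
2. After x ≤ 10: [(10,19) (2,163/9) (2,21/2) (3,3) (10,32/13)]
3. After y ≥ 4: [(10,4) (10,19) (2,163/9) (2,21/2) (43/15,4)]
4. After y ≤ 6: [(10,4) (10,6) (13/5,6) (43/15,4)]
5. Canonical ring: [(13/5,6) (43/15,4) (10,4) (10,6)]

Clipped polygon: [(13/5,6) (43/15,4) (10,4) (10,6)]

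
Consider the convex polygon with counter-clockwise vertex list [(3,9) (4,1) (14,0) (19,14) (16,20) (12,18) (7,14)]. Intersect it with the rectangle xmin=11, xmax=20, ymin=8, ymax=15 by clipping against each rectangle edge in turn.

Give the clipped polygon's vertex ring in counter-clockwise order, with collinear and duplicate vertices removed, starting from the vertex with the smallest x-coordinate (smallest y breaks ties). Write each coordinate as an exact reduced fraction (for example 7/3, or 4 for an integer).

1. After x ≥ 11: [(11,3/10) (14,0) (19,14) (16,20) (12,18) (11,86/5)]
2. After x ≤ 20: [(11,3/10) (14,0) (19,14) (16,20) (12,18) (11,86/5)]
3. After y ≥ 8: [(11,8) (118/7,8) (19,14) (16,20) (12,18) (11,86/5)]
4. After y ≤ 15: [(11,15) (11,8) (118/7,8) (19,14) (37/2,15)]
5. Canonical ring: [(11,8) (118/7,8) (19,14) (37/2,15) (11,15)]

Clipped polygon: [(11,8) (118/7,8) (19,14) (37/2,15) (11,15)]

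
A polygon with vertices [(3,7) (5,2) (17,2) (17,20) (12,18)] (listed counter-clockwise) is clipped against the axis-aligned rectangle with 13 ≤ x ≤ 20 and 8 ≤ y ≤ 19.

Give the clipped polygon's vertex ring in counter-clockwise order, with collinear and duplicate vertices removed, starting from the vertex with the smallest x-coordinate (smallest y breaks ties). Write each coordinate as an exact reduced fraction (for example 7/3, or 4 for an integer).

Clipped polygon: [(13,8) (17,8) (17,19) (29/2,19) (13,92/5)]

1. After x ≥ 13: [(13,2) (17,2) (17,20) (13,92/5)]
2. After x ≤ 20: [(13,2) (17,2) (17,20) (13,92/5)]
3. After y ≥ 8: [(13,8) (17,8) (17,20) (13,92/5)]
4. After y ≤ 19: [(13,8) (17,8) (17,19) (29/2,19) (13,92/5)]
5. Canonical ring: [(13,8) (17,8) (17,19) (29/2,19) (13,92/5)]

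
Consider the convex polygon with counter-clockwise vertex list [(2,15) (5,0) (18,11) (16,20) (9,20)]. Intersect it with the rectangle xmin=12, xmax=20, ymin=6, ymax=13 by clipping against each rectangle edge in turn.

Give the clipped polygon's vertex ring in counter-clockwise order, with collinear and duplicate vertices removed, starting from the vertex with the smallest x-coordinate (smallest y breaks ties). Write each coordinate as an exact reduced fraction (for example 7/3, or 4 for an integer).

Clipped polygon: [(12,6) (133/11,6) (18,11) (158/9,13) (12,13)]

1. After x ≥ 12: [(12,77/13) (18,11) (16,20) (12,20)]
2. After x ≤ 20: [(12,77/13) (18,11) (16,20) (12,20)]
3. After y ≥ 6: [(12,6) (133/11,6) (18,11) (16,20) (12,20)]
4. After y ≤ 13: [(12,13) (12,6) (133/11,6) (18,11) (158/9,13)]
5. Canonical ring: [(12,6) (133/11,6) (18,11) (158/9,13) (12,13)]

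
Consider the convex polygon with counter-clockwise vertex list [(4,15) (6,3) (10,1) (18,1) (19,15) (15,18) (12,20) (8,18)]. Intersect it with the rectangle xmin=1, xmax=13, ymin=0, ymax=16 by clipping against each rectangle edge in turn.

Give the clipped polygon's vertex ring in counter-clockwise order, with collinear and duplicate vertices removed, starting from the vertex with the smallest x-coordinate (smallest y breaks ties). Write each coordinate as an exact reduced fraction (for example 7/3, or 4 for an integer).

1. After x ≥ 1: [(4,15) (6,3) (10,1) (18,1) (19,15) (15,18) (12,20) (8,18)]
2. After x ≤ 13: [(4,15) (6,3) (10,1) (13,1) (13,58/3) (12,20) (8,18)]
3. After y ≥ 0: [(4,15) (6,3) (10,1) (13,1) (13,58/3) (12,20) (8,18)]
4. After y ≤ 16: [(16/3,16) (4,15) (6,3) (10,1) (13,1) (13,16)]
5. Canonical ring: [(4,15) (6,3) (10,1) (13,1) (13,16) (16/3,16)]

Clipped polygon: [(4,15) (6,3) (10,1) (13,1) (13,16) (16/3,16)]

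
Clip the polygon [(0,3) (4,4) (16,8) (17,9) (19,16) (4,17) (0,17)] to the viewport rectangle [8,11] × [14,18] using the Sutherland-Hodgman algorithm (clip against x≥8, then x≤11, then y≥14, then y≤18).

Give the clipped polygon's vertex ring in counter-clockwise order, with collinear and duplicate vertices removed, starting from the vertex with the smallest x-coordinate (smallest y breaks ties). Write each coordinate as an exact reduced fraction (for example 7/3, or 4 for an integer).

1. After x ≥ 8: [(8,16/3) (16,8) (17,9) (19,16) (8,251/15)]
2. After x ≤ 11: [(8,16/3) (11,19/3) (11,248/15) (8,251/15)]
3. After y ≥ 14: [(8,14) (11,14) (11,248/15) (8,251/15)]
4. After y ≤ 18: [(8,14) (11,14) (11,248/15) (8,251/15)]
5. Canonical ring: [(8,14) (11,14) (11,248/15) (8,251/15)]

Clipped polygon: [(8,14) (11,14) (11,248/15) (8,251/15)]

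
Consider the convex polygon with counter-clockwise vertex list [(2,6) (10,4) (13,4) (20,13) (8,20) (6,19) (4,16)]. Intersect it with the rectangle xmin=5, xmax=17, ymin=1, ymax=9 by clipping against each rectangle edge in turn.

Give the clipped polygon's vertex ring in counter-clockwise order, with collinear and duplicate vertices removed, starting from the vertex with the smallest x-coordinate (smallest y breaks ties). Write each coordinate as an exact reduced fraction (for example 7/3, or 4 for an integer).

1. After x ≥ 5: [(5,21/4) (10,4) (13,4) (20,13) (8,20) (6,19) (5,35/2)]
2. After x ≤ 17: [(5,21/4) (10,4) (13,4) (17,64/7) (17,59/4) (8,20) (6,19) (5,35/2)]
3. After y ≥ 1: [(5,21/4) (10,4) (13,4) (17,64/7) (17,59/4) (8,20) (6,19) (5,35/2)]
4. After y ≤ 9: [(5,9) (5,21/4) (10,4) (13,4) (152/9,9)]
5. Canonical ring: [(5,21/4) (10,4) (13,4) (152/9,9) (5,9)]

Clipped polygon: [(5,21/4) (10,4) (13,4) (152/9,9) (5,9)]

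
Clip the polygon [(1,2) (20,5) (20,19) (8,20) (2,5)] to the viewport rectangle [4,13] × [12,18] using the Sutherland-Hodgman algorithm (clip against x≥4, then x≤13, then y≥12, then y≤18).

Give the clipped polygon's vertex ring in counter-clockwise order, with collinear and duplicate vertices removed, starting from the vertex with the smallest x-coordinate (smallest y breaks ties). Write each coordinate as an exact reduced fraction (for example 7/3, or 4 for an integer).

Clipped polygon: [(24/5,12) (13,12) (13,18) (36/5,18)]

1. After x ≥ 4: [(4,47/19) (20,5) (20,19) (8,20) (4,10)]
2. After x ≤ 13: [(4,47/19) (13,74/19) (13,235/12) (8,20) (4,10)]
3. After y ≥ 12: [(13,12) (13,235/12) (8,20) (24/5,12)]
4. After y ≤ 18: [(13,12) (13,18) (36/5,18) (24/5,12)]
5. Canonical ring: [(24/5,12) (13,12) (13,18) (36/5,18)]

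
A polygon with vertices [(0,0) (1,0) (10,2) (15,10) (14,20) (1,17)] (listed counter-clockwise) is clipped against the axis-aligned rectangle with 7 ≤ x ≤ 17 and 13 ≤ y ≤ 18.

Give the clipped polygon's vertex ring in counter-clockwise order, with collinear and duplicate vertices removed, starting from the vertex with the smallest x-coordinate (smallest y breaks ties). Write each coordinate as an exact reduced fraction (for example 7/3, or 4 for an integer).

Clipped polygon: [(7,13) (147/10,13) (71/5,18) (7,18)]

1. After x ≥ 7: [(7,4/3) (10,2) (15,10) (14,20) (7,239/13)]
2. After x ≤ 17: [(7,4/3) (10,2) (15,10) (14,20) (7,239/13)]
3. After y ≥ 13: [(7,13) (147/10,13) (14,20) (7,239/13)]
4. After y ≤ 18: [(7,18) (7,13) (147/10,13) (71/5,18)]
5. Canonical ring: [(7,13) (147/10,13) (71/5,18) (7,18)]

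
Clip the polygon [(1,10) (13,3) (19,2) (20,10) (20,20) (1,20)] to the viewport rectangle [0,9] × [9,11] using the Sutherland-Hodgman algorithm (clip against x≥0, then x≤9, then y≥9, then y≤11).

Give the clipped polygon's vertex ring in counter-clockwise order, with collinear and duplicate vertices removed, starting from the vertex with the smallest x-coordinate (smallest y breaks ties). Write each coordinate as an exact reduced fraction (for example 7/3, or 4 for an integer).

1. After x ≥ 0: [(1,10) (13,3) (19,2) (20,10) (20,20) (1,20)]
2. After x ≤ 9: [(1,10) (9,16/3) (9,20) (1,20)]
3. After y ≥ 9: [(1,10) (19/7,9) (9,9) (9,20) (1,20)]
4. After y ≤ 11: [(1,11) (1,10) (19/7,9) (9,9) (9,11)]
5. Canonical ring: [(1,10) (19/7,9) (9,9) (9,11) (1,11)]

Clipped polygon: [(1,10) (19/7,9) (9,9) (9,11) (1,11)]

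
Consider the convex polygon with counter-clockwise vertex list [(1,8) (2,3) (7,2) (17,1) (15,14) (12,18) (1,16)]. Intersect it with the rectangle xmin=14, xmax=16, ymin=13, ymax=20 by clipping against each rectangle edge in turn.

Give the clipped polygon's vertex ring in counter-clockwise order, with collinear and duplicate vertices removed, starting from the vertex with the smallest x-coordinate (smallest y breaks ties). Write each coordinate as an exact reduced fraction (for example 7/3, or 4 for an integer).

Clipped polygon: [(14,13) (197/13,13) (15,14) (14,46/3)]

1. After x ≥ 14: [(14,13/10) (17,1) (15,14) (14,46/3)]
2. After x ≤ 16: [(14,13/10) (16,11/10) (16,15/2) (15,14) (14,46/3)]
3. After y ≥ 13: [(14,13) (197/13,13) (15,14) (14,46/3)]
4. After y ≤ 20: [(14,13) (197/13,13) (15,14) (14,46/3)]
5. Canonical ring: [(14,13) (197/13,13) (15,14) (14,46/3)]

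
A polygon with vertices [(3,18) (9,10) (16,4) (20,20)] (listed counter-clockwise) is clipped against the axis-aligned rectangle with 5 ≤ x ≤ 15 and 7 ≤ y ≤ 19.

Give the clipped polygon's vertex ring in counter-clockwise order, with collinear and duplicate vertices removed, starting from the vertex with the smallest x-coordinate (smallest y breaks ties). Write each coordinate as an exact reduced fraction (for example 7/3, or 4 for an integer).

1. After x ≥ 5: [(5,310/17) (5,46/3) (9,10) (16,4) (20,20)]
2. After x ≤ 15: [(15,330/17) (5,310/17) (5,46/3) (9,10) (15,34/7)]
3. After y ≥ 7: [(15,7) (15,330/17) (5,310/17) (5,46/3) (9,10) (25/2,7)]
4. After y ≤ 19: [(15,7) (15,19) (23/2,19) (5,310/17) (5,46/3) (9,10) (25/2,7)]
5. Canonical ring: [(5,46/3) (9,10) (25/2,7) (15,7) (15,19) (23/2,19) (5,310/17)]

Clipped polygon: [(5,46/3) (9,10) (25/2,7) (15,7) (15,19) (23/2,19) (5,310/17)]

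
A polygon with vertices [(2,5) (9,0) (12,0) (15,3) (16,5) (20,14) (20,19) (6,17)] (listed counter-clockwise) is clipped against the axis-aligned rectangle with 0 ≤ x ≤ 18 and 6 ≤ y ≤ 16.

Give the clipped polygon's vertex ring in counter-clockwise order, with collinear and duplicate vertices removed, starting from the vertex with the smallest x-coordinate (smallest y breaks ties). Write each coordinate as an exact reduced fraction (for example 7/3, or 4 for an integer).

Clipped polygon: [(7/3,6) (148/9,6) (18,19/2) (18,16) (17/3,16)]

1. After x ≥ 0: [(2,5) (9,0) (12,0) (15,3) (16,5) (20,14) (20,19) (6,17)]
2. After x ≤ 18: [(2,5) (9,0) (12,0) (15,3) (16,5) (18,19/2) (18,131/7) (6,17)]
3. After y ≥ 6: [(7/3,6) (148/9,6) (18,19/2) (18,131/7) (6,17)]
4. After y ≤ 16: [(17/3,16) (7/3,6) (148/9,6) (18,19/2) (18,16)]
5. Canonical ring: [(7/3,6) (148/9,6) (18,19/2) (18,16) (17/3,16)]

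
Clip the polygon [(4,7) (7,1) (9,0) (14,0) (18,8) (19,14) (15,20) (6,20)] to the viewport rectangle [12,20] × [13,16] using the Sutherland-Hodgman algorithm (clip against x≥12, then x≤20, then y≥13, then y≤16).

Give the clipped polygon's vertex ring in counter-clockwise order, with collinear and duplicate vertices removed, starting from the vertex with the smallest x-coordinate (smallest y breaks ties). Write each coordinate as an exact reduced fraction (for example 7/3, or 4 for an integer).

1. After x ≥ 12: [(12,0) (14,0) (18,8) (19,14) (15,20) (12,20)]
2. After x ≤ 20: [(12,0) (14,0) (18,8) (19,14) (15,20) (12,20)]
3. After y ≥ 13: [(12,13) (113/6,13) (19,14) (15,20) (12,20)]
4. After y ≤ 16: [(12,16) (12,13) (113/6,13) (19,14) (53/3,16)]
5. Canonical ring: [(12,13) (113/6,13) (19,14) (53/3,16) (12,16)]

Clipped polygon: [(12,13) (113/6,13) (19,14) (53/3,16) (12,16)]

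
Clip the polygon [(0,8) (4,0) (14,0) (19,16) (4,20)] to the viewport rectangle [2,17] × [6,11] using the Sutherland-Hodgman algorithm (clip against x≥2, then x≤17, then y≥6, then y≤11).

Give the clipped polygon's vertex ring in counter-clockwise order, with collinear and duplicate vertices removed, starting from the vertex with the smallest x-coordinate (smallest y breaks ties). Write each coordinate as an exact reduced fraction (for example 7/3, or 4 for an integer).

1. After x ≥ 2: [(2,14) (2,4) (4,0) (14,0) (19,16) (4,20)]
2. After x ≤ 17: [(2,14) (2,4) (4,0) (14,0) (17,48/5) (17,248/15) (4,20)]
3. After y ≥ 6: [(2,14) (2,6) (127/8,6) (17,48/5) (17,248/15) (4,20)]
4. After y ≤ 11: [(2,11) (2,6) (127/8,6) (17,48/5) (17,11)]
5. Canonical ring: [(2,6) (127/8,6) (17,48/5) (17,11) (2,11)]

Clipped polygon: [(2,6) (127/8,6) (17,48/5) (17,11) (2,11)]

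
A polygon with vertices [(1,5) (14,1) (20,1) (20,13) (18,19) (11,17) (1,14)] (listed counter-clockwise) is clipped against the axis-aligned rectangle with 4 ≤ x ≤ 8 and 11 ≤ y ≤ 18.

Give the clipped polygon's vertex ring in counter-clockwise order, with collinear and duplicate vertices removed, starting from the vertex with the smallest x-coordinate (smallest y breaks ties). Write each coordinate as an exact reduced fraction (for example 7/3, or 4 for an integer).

Clipped polygon: [(4,11) (8,11) (8,161/10) (4,149/10)]

1. After x ≥ 4: [(4,53/13) (14,1) (20,1) (20,13) (18,19) (11,17) (4,149/10)]
2. After x ≤ 8: [(4,53/13) (8,37/13) (8,161/10) (4,149/10)]
3. After y ≥ 11: [(4,11) (8,11) (8,161/10) (4,149/10)]
4. After y ≤ 18: [(4,11) (8,11) (8,161/10) (4,149/10)]
5. Canonical ring: [(4,11) (8,11) (8,161/10) (4,149/10)]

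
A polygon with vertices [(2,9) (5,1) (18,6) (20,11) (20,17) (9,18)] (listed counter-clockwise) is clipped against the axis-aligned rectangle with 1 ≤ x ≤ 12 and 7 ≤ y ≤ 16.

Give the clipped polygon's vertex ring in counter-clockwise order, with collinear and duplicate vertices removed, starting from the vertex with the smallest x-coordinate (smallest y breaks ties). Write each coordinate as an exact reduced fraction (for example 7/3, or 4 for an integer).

1. After x ≥ 1: [(2,9) (5,1) (18,6) (20,11) (20,17) (9,18)]
2. After x ≤ 12: [(2,9) (5,1) (12,48/13) (12,195/11) (9,18)]
3. After y ≥ 7: [(2,9) (11/4,7) (12,7) (12,195/11) (9,18)]
4. After y ≤ 16: [(67/9,16) (2,9) (11/4,7) (12,7) (12,16)]
5. Canonical ring: [(2,9) (11/4,7) (12,7) (12,16) (67/9,16)]

Clipped polygon: [(2,9) (11/4,7) (12,7) (12,16) (67/9,16)]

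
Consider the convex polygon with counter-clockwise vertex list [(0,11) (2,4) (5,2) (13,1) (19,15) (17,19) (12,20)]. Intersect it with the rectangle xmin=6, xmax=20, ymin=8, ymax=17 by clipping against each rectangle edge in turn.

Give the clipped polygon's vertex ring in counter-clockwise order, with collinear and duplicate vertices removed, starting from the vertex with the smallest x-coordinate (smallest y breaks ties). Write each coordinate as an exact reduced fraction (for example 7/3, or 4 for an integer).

Clipped polygon: [(6,8) (16,8) (19,15) (18,17) (8,17) (6,31/2)]

1. After x ≥ 6: [(6,31/2) (6,15/8) (13,1) (19,15) (17,19) (12,20)]
2. After x ≤ 20: [(6,31/2) (6,15/8) (13,1) (19,15) (17,19) (12,20)]
3. After y ≥ 8: [(6,31/2) (6,8) (16,8) (19,15) (17,19) (12,20)]
4. After y ≤ 17: [(8,17) (6,31/2) (6,8) (16,8) (19,15) (18,17)]
5. Canonical ring: [(6,8) (16,8) (19,15) (18,17) (8,17) (6,31/2)]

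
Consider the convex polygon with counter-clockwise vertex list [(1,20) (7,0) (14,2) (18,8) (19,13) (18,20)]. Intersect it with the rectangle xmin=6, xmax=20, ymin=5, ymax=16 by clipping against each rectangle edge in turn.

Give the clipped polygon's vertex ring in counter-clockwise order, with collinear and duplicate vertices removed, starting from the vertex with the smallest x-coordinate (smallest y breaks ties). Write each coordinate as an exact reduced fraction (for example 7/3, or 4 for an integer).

Clipped polygon: [(6,5) (16,5) (18,8) (19,13) (130/7,16) (6,16)]

1. After x ≥ 6: [(6,20) (6,10/3) (7,0) (14,2) (18,8) (19,13) (18,20)]
2. After x ≤ 20: [(6,20) (6,10/3) (7,0) (14,2) (18,8) (19,13) (18,20)]
3. After y ≥ 5: [(6,20) (6,5) (16,5) (18,8) (19,13) (18,20)]
4. After y ≤ 16: [(6,16) (6,5) (16,5) (18,8) (19,13) (130/7,16)]
5. Canonical ring: [(6,5) (16,5) (18,8) (19,13) (130/7,16) (6,16)]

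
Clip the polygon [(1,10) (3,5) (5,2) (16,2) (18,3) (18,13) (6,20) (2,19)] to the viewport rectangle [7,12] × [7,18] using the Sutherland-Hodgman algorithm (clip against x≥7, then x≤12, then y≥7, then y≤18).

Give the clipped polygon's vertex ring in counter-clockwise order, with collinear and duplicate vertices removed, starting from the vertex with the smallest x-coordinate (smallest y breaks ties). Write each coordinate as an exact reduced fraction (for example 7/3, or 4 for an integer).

Clipped polygon: [(7,7) (12,7) (12,33/2) (66/7,18) (7,18)]

1. After x ≥ 7: [(7,2) (16,2) (18,3) (18,13) (7,233/12)]
2. After x ≤ 12: [(7,2) (12,2) (12,33/2) (7,233/12)]
3. After y ≥ 7: [(7,7) (12,7) (12,33/2) (7,233/12)]
4. After y ≤ 18: [(7,18) (7,7) (12,7) (12,33/2) (66/7,18)]
5. Canonical ring: [(7,7) (12,7) (12,33/2) (66/7,18) (7,18)]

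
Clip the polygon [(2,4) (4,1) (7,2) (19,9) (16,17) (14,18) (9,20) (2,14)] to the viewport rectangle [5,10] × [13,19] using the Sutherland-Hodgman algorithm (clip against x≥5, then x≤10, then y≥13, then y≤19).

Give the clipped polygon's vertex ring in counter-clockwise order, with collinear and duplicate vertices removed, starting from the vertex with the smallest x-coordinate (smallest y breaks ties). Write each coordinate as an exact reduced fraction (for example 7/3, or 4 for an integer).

Clipped polygon: [(5,13) (10,13) (10,19) (47/6,19) (5,116/7)]

1. After x ≥ 5: [(5,4/3) (7,2) (19,9) (16,17) (14,18) (9,20) (5,116/7)]
2. After x ≤ 10: [(5,4/3) (7,2) (10,15/4) (10,98/5) (9,20) (5,116/7)]
3. After y ≥ 13: [(5,13) (10,13) (10,98/5) (9,20) (5,116/7)]
4. After y ≤ 19: [(5,13) (10,13) (10,19) (47/6,19) (5,116/7)]
5. Canonical ring: [(5,13) (10,13) (10,19) (47/6,19) (5,116/7)]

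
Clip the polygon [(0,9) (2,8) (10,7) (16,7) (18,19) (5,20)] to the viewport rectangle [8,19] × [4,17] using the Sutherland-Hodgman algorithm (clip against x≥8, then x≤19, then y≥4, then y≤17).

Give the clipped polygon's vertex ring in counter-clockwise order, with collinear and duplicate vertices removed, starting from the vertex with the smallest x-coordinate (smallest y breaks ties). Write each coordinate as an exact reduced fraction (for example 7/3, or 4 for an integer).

1. After x ≥ 8: [(8,29/4) (10,7) (16,7) (18,19) (8,257/13)]
2. After x ≤ 19: [(8,29/4) (10,7) (16,7) (18,19) (8,257/13)]
3. After y ≥ 4: [(8,29/4) (10,7) (16,7) (18,19) (8,257/13)]
4. After y ≤ 17: [(8,17) (8,29/4) (10,7) (16,7) (53/3,17)]
5. Canonical ring: [(8,29/4) (10,7) (16,7) (53/3,17) (8,17)]

Clipped polygon: [(8,29/4) (10,7) (16,7) (53/3,17) (8,17)]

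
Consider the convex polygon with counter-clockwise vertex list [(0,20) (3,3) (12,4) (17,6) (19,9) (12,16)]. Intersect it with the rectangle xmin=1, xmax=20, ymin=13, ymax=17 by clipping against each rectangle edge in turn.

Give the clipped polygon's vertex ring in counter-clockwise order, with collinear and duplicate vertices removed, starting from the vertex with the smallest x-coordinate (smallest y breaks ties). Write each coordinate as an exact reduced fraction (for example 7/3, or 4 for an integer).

1. After x ≥ 1: [(1,59/3) (1,43/3) (3,3) (12,4) (17,6) (19,9) (12,16)]
2. After x ≤ 20: [(1,59/3) (1,43/3) (3,3) (12,4) (17,6) (19,9) (12,16)]
3. After y ≥ 13: [(1,59/3) (1,43/3) (21/17,13) (15,13) (12,16)]
4. After y ≤ 17: [(9,17) (1,17) (1,43/3) (21/17,13) (15,13) (12,16)]
5. Canonical ring: [(1,43/3) (21/17,13) (15,13) (12,16) (9,17) (1,17)]

Clipped polygon: [(1,43/3) (21/17,13) (15,13) (12,16) (9,17) (1,17)]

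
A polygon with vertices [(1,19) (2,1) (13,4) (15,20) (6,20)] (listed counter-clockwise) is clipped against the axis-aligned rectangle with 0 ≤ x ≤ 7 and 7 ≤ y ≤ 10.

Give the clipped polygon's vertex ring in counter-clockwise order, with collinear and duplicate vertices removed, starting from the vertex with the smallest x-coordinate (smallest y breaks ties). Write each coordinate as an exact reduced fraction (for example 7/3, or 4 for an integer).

1. After x ≥ 0: [(1,19) (2,1) (13,4) (15,20) (6,20)]
2. After x ≤ 7: [(1,19) (2,1) (7,26/11) (7,20) (6,20)]
3. After y ≥ 7: [(1,19) (5/3,7) (7,7) (7,20) (6,20)]
4. After y ≤ 10: [(3/2,10) (5/3,7) (7,7) (7,10)]
5. Canonical ring: [(3/2,10) (5/3,7) (7,7) (7,10)]

Clipped polygon: [(3/2,10) (5/3,7) (7,7) (7,10)]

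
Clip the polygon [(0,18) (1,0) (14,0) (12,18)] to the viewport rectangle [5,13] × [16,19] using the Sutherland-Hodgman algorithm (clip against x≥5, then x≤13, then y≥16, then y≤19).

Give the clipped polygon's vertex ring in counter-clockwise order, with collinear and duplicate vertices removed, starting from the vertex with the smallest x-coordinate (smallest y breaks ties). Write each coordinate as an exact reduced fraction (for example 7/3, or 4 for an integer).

Clipped polygon: [(5,16) (110/9,16) (12,18) (5,18)]

1. After x ≥ 5: [(5,18) (5,0) (14,0) (12,18)]
2. After x ≤ 13: [(5,18) (5,0) (13,0) (13,9) (12,18)]
3. After y ≥ 16: [(5,18) (5,16) (110/9,16) (12,18)]
4. After y ≤ 19: [(5,18) (5,16) (110/9,16) (12,18)]
5. Canonical ring: [(5,16) (110/9,16) (12,18) (5,18)]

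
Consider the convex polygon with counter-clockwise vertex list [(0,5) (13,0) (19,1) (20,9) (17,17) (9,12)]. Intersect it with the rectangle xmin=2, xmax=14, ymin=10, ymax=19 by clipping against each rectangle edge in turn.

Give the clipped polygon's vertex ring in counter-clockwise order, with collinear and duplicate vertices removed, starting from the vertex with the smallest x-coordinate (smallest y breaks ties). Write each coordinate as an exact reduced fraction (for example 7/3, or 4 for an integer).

1. After x ≥ 2: [(2,59/9) (2,55/13) (13,0) (19,1) (20,9) (17,17) (9,12)]
2. After x ≤ 14: [(2,59/9) (2,55/13) (13,0) (14,1/6) (14,121/8) (9,12)]
3. After y ≥ 10: [(45/7,10) (14,10) (14,121/8) (9,12)]
4. After y ≤ 19: [(45/7,10) (14,10) (14,121/8) (9,12)]
5. Canonical ring: [(45/7,10) (14,10) (14,121/8) (9,12)]

Clipped polygon: [(45/7,10) (14,10) (14,121/8) (9,12)]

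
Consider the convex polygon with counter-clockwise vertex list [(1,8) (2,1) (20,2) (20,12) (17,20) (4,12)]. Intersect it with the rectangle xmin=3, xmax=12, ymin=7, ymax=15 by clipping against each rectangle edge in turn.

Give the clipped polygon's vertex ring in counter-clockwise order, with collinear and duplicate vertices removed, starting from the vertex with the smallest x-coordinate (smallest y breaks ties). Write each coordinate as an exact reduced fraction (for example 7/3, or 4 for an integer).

Clipped polygon: [(3,7) (12,7) (12,15) (71/8,15) (4,12) (3,32/3)]

1. After x ≥ 3: [(3,32/3) (3,19/18) (20,2) (20,12) (17,20) (4,12)]
2. After x ≤ 12: [(3,32/3) (3,19/18) (12,14/9) (12,220/13) (4,12)]
3. After y ≥ 7: [(3,32/3) (3,7) (12,7) (12,220/13) (4,12)]
4. After y ≤ 15: [(3,32/3) (3,7) (12,7) (12,15) (71/8,15) (4,12)]
5. Canonical ring: [(3,7) (12,7) (12,15) (71/8,15) (4,12) (3,32/3)]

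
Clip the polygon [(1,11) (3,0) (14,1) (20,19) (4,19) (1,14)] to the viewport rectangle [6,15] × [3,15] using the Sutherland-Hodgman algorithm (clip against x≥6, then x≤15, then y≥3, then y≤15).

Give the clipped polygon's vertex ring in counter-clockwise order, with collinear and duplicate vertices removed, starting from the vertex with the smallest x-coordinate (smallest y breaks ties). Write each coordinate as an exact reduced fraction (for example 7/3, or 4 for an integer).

Clipped polygon: [(6,3) (44/3,3) (15,4) (15,15) (6,15)]

1. After x ≥ 6: [(6,3/11) (14,1) (20,19) (6,19)]
2. After x ≤ 15: [(6,3/11) (14,1) (15,4) (15,19) (6,19)]
3. After y ≥ 3: [(6,3) (44/3,3) (15,4) (15,19) (6,19)]
4. After y ≤ 15: [(6,15) (6,3) (44/3,3) (15,4) (15,15)]
5. Canonical ring: [(6,3) (44/3,3) (15,4) (15,15) (6,15)]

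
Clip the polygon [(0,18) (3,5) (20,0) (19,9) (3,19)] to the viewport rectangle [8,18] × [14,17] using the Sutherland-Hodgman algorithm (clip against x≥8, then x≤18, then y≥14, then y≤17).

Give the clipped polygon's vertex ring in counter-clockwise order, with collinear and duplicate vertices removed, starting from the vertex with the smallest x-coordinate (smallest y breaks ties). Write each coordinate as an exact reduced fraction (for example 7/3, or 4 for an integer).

Clipped polygon: [(8,14) (11,14) (8,127/8)]

1. After x ≥ 8: [(8,60/17) (20,0) (19,9) (8,127/8)]
2. After x ≤ 18: [(8,60/17) (18,10/17) (18,77/8) (8,127/8)]
3. After y ≥ 14: [(8,14) (11,14) (8,127/8)]
4. After y ≤ 17: [(8,14) (11,14) (8,127/8)]
5. Canonical ring: [(8,14) (11,14) (8,127/8)]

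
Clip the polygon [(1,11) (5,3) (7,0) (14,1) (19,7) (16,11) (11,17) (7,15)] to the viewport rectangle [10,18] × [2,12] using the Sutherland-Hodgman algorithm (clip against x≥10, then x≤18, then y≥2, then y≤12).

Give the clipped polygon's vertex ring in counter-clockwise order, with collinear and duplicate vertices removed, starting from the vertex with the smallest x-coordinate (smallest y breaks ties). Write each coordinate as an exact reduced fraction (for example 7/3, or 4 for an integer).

1. After x ≥ 10: [(10,3/7) (14,1) (19,7) (16,11) (11,17) (10,33/2)]
2. After x ≤ 18: [(10,3/7) (14,1) (18,29/5) (18,25/3) (16,11) (11,17) (10,33/2)]
3. After y ≥ 2: [(10,2) (89/6,2) (18,29/5) (18,25/3) (16,11) (11,17) (10,33/2)]
4. After y ≤ 12: [(10,12) (10,2) (89/6,2) (18,29/5) (18,25/3) (16,11) (91/6,12)]
5. Canonical ring: [(10,2) (89/6,2) (18,29/5) (18,25/3) (16,11) (91/6,12) (10,12)]

Clipped polygon: [(10,2) (89/6,2) (18,29/5) (18,25/3) (16,11) (91/6,12) (10,12)]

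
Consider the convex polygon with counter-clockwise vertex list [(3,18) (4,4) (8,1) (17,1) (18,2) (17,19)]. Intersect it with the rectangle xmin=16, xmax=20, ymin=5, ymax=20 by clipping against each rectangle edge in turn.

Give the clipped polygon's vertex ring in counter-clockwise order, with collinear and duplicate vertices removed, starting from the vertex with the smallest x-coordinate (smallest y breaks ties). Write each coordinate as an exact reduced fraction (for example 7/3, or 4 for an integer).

1. After x ≥ 16: [(16,265/14) (16,1) (17,1) (18,2) (17,19)]
2. After x ≤ 20: [(16,265/14) (16,1) (17,1) (18,2) (17,19)]
3. After y ≥ 5: [(16,265/14) (16,5) (303/17,5) (17,19)]
4. After y ≤ 20: [(16,265/14) (16,5) (303/17,5) (17,19)]
5. Canonical ring: [(16,5) (303/17,5) (17,19) (16,265/14)]

Clipped polygon: [(16,5) (303/17,5) (17,19) (16,265/14)]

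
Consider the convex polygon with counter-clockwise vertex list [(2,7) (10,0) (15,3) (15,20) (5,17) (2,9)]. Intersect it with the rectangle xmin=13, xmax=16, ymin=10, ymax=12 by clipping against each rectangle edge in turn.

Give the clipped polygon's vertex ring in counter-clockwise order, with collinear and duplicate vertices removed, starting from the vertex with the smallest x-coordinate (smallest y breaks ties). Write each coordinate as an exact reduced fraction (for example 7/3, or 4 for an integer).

1. After x ≥ 13: [(13,9/5) (15,3) (15,20) (13,97/5)]
2. After x ≤ 16: [(13,9/5) (15,3) (15,20) (13,97/5)]
3. After y ≥ 10: [(13,10) (15,10) (15,20) (13,97/5)]
4. After y ≤ 12: [(13,12) (13,10) (15,10) (15,12)]
5. Canonical ring: [(13,10) (15,10) (15,12) (13,12)]

Clipped polygon: [(13,10) (15,10) (15,12) (13,12)]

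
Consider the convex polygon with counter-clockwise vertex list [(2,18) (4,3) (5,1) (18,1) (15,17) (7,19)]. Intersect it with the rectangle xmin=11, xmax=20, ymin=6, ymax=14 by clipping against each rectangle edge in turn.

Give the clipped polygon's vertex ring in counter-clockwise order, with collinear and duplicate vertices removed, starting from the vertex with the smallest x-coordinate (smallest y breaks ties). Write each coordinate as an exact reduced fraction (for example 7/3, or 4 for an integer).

Clipped polygon: [(11,6) (273/16,6) (249/16,14) (11,14)]

1. After x ≥ 11: [(11,1) (18,1) (15,17) (11,18)]
2. After x ≤ 20: [(11,1) (18,1) (15,17) (11,18)]
3. After y ≥ 6: [(11,6) (273/16,6) (15,17) (11,18)]
4. After y ≤ 14: [(11,14) (11,6) (273/16,6) (249/16,14)]
5. Canonical ring: [(11,6) (273/16,6) (249/16,14) (11,14)]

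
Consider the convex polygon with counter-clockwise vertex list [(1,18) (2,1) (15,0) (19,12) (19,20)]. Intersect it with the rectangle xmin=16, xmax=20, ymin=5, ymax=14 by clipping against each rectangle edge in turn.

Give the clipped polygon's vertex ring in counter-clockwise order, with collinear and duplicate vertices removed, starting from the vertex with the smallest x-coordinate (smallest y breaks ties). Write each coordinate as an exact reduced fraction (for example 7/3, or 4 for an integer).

Clipped polygon: [(16,5) (50/3,5) (19,12) (19,14) (16,14)]

1. After x ≥ 16: [(16,59/3) (16,3) (19,12) (19,20)]
2. After x ≤ 20: [(16,59/3) (16,3) (19,12) (19,20)]
3. After y ≥ 5: [(16,59/3) (16,5) (50/3,5) (19,12) (19,20)]
4. After y ≤ 14: [(16,14) (16,5) (50/3,5) (19,12) (19,14)]
5. Canonical ring: [(16,5) (50/3,5) (19,12) (19,14) (16,14)]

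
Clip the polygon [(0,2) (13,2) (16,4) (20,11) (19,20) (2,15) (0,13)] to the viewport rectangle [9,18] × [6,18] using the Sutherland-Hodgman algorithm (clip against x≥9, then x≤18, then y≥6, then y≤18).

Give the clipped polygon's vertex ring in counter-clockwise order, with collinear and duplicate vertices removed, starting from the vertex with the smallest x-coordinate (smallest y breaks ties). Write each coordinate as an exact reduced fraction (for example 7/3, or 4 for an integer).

1. After x ≥ 9: [(9,2) (13,2) (16,4) (20,11) (19,20) (9,290/17)]
2. After x ≤ 18: [(9,2) (13,2) (16,4) (18,15/2) (18,335/17) (9,290/17)]
3. After y ≥ 6: [(9,6) (120/7,6) (18,15/2) (18,335/17) (9,290/17)]
4. After y ≤ 18: [(9,6) (120/7,6) (18,15/2) (18,18) (61/5,18) (9,290/17)]
5. Canonical ring: [(9,6) (120/7,6) (18,15/2) (18,18) (61/5,18) (9,290/17)]

Clipped polygon: [(9,6) (120/7,6) (18,15/2) (18,18) (61/5,18) (9,290/17)]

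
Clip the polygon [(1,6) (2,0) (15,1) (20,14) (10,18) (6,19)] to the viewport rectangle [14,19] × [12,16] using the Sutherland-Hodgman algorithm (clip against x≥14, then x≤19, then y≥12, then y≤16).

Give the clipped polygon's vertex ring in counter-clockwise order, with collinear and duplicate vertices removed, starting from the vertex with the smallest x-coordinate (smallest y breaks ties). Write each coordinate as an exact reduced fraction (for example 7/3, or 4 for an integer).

Clipped polygon: [(14,12) (19,12) (19,72/5) (15,16) (14,16)]

1. After x ≥ 14: [(14,12/13) (15,1) (20,14) (14,82/5)]
2. After x ≤ 19: [(14,12/13) (15,1) (19,57/5) (19,72/5) (14,82/5)]
3. After y ≥ 12: [(14,12) (19,12) (19,72/5) (14,82/5)]
4. After y ≤ 16: [(14,16) (14,12) (19,12) (19,72/5) (15,16)]
5. Canonical ring: [(14,12) (19,12) (19,72/5) (15,16) (14,16)]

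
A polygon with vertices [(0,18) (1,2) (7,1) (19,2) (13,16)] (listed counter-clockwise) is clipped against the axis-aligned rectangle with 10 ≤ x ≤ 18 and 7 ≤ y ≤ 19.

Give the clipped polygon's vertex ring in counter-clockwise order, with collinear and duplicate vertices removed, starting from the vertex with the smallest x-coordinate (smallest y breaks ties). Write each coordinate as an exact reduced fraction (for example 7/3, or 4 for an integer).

Clipped polygon: [(10,7) (118/7,7) (13,16) (10,214/13)]

1. After x ≥ 10: [(10,214/13) (10,5/4) (19,2) (13,16)]
2. After x ≤ 18: [(10,214/13) (10,5/4) (18,23/12) (18,13/3) (13,16)]
3. After y ≥ 7: [(10,214/13) (10,7) (118/7,7) (13,16)]
4. After y ≤ 19: [(10,214/13) (10,7) (118/7,7) (13,16)]
5. Canonical ring: [(10,7) (118/7,7) (13,16) (10,214/13)]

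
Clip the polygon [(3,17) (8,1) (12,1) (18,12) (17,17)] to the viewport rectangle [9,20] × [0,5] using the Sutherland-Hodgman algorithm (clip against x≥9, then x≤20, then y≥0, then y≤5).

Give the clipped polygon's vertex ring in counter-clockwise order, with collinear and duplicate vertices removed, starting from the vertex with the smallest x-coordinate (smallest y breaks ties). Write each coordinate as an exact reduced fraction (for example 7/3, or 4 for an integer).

Clipped polygon: [(9,1) (12,1) (156/11,5) (9,5)]

1. After x ≥ 9: [(9,17) (9,1) (12,1) (18,12) (17,17)]
2. After x ≤ 20: [(9,17) (9,1) (12,1) (18,12) (17,17)]
3. After y ≥ 0: [(9,17) (9,1) (12,1) (18,12) (17,17)]
4. After y ≤ 5: [(9,5) (9,1) (12,1) (156/11,5)]
5. Canonical ring: [(9,1) (12,1) (156/11,5) (9,5)]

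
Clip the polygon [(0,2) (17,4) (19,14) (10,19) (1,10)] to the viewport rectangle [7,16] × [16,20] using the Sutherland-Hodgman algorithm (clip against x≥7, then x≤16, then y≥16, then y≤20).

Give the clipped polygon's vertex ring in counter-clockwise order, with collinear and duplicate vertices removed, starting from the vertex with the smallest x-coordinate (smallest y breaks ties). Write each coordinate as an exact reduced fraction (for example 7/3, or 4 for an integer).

Clipped polygon: [(7,16) (77/5,16) (10,19)]

1. After x ≥ 7: [(7,48/17) (17,4) (19,14) (10,19) (7,16)]
2. After x ≤ 16: [(7,48/17) (16,66/17) (16,47/3) (10,19) (7,16)]
3. After y ≥ 16: [(7,16) (77/5,16) (10,19) (7,16)]
4. After y ≤ 20: [(7,16) (77/5,16) (10,19) (7,16)]
5. Canonical ring: [(7,16) (77/5,16) (10,19)]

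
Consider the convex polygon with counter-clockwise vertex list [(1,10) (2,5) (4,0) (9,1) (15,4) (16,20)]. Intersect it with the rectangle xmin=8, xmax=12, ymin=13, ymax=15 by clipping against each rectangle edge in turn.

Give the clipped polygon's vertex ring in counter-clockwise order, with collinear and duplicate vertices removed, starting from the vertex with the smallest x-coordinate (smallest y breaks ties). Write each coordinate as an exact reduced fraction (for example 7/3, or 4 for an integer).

Clipped polygon: [(8,13) (12,13) (12,15) (17/2,15) (8,44/3)]

1. After x ≥ 8: [(8,44/3) (8,4/5) (9,1) (15,4) (16,20)]
2. After x ≤ 12: [(12,52/3) (8,44/3) (8,4/5) (9,1) (12,5/2)]
3. After y ≥ 13: [(12,13) (12,52/3) (8,44/3) (8,13)]
4. After y ≤ 15: [(12,13) (12,15) (17/2,15) (8,44/3) (8,13)]
5. Canonical ring: [(8,13) (12,13) (12,15) (17/2,15) (8,44/3)]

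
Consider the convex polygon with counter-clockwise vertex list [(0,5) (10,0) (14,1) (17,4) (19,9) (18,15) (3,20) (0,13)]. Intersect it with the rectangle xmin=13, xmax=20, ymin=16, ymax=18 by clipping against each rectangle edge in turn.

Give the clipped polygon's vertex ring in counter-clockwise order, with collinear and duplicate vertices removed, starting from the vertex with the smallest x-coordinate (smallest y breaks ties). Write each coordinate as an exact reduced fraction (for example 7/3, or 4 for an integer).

Clipped polygon: [(13,16) (15,16) (13,50/3)]

1. After x ≥ 13: [(13,3/4) (14,1) (17,4) (19,9) (18,15) (13,50/3)]
2. After x ≤ 20: [(13,3/4) (14,1) (17,4) (19,9) (18,15) (13,50/3)]
3. After y ≥ 16: [(13,16) (15,16) (13,50/3)]
4. After y ≤ 18: [(13,16) (15,16) (13,50/3)]
5. Canonical ring: [(13,16) (15,16) (13,50/3)]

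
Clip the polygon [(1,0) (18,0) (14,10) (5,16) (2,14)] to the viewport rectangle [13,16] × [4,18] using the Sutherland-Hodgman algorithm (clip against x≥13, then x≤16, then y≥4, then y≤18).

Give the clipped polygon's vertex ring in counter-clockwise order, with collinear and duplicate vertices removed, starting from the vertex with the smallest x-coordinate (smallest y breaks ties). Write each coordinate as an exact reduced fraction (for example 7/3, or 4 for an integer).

1. After x ≥ 13: [(13,0) (18,0) (14,10) (13,32/3)]
2. After x ≤ 16: [(13,0) (16,0) (16,5) (14,10) (13,32/3)]
3. After y ≥ 4: [(13,4) (16,4) (16,5) (14,10) (13,32/3)]
4. After y ≤ 18: [(13,4) (16,4) (16,5) (14,10) (13,32/3)]
5. Canonical ring: [(13,4) (16,4) (16,5) (14,10) (13,32/3)]

Clipped polygon: [(13,4) (16,4) (16,5) (14,10) (13,32/3)]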